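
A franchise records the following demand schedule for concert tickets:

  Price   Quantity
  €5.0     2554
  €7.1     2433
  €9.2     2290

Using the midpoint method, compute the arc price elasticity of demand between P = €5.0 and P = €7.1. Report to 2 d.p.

-0.14

At P = 5.0, Q = 2554; at P = 7.1, Q = 2433.
ΔQ = -121, ΔP = 2.1. Midpoints: P̄ = 6.05, Q̄ = 2493.5.
ε = (ΔQ/ΔP)(P̄/Q̄) = (-121/2.1)(6.05/2493.5).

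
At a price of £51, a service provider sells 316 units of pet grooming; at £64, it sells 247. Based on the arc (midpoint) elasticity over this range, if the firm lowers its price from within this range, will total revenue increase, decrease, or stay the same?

Arc ε = (-69/13)(57.50/281.5) ≈ -1.084.
|ε| = 1.08 > 1, so demand is elastic. A price cut therefore raises total revenue.

increase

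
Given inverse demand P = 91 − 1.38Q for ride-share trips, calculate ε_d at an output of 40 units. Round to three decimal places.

-0.649

At Q = 40, P = 91 − 1.38(40) = 35.80.
dP/dQ = −1.38, so dQ/dP = 1/(−1.38) = -0.725.
ε = (dQ/dP)(P/Q) = (-0.725)(35.80/40).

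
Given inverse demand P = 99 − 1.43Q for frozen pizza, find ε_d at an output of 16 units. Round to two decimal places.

At Q = 16, P = 99 − 1.43(16) = 76.12.
dP/dQ = −1.43, so dQ/dP = 1/(−1.43) = -0.699.
ε = (dQ/dP)(P/Q) = (-0.699)(76.12/16).

-3.33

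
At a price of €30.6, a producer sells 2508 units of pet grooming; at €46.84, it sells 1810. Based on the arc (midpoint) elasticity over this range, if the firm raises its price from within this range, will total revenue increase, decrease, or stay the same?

increase

Arc ε = (-698/16.24)(38.72/2159.0) ≈ -0.771.
|ε| = 0.77 < 1, so demand is inelastic. A price rise therefore raises total revenue.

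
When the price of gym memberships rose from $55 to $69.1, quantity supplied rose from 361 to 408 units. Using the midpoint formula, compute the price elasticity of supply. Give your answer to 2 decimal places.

0.54

ΔQ = 408 − 361 = 47; ΔP = 69.1 − 55 = 14.1.
Midpoints: P̄ = 62.05, Q̄ = 384.5.
ε_s = (ΔQ/ΔP)(P̄/Q̄) = (47/14.1)(62.05/384.5).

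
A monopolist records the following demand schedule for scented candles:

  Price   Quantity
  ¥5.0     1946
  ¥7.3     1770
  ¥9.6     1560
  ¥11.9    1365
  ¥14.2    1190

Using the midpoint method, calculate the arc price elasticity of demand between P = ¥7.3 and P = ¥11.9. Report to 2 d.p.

At P = 7.3, Q = 1770; at P = 11.9, Q = 1365.
ΔQ = -405, ΔP = 4.6. Midpoints: P̄ = 9.60, Q̄ = 1567.5.
ε = (ΔQ/ΔP)(P̄/Q̄) = (-405/4.6)(9.60/1567.5).

-0.54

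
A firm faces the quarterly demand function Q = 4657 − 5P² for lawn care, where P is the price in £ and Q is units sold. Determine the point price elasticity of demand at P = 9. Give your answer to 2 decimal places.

At P = 9, Q = 4252.
dQ/dP = −10P = -90.
ε = (dQ/dP)(P/Q) = (-90)(9/4252).
|ε| < 1, so demand is inelastic at this price.

-0.19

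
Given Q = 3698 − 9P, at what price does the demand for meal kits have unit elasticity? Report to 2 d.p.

205.44

For linear demand Q = a − bP, ε = −bP/(a − bP). |ε| = 1 when bP = a − bP, i.e. P = a/(2b).
P = 3698/(2·9) = 3698/18 = 205.4444.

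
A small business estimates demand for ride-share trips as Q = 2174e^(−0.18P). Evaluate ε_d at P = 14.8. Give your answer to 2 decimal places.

-2.66

At P = 14.8, Q = 151.460.
dQ/dP = −0.18·2174e^(−0.18P) = −0.18Q = -27.263.
ε = (dQ/dP)(P/Q) = (-27.263)(14.8/151.460).
|ε| > 1, so demand is elastic at this price.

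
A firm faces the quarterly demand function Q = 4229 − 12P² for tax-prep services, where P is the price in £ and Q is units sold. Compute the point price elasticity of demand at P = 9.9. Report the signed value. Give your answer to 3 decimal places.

At P = 9.9, Q = 3052.880.
dQ/dP = −24P = -237.600.
ε = (dQ/dP)(P/Q) = (-237.600)(9.9/3052.880).

-0.770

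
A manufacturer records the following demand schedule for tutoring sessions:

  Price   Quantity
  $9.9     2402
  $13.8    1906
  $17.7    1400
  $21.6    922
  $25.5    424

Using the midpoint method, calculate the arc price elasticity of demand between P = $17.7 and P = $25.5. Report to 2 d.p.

-2.96

At P = 17.7, Q = 1400; at P = 25.5, Q = 424.
ΔQ = -976, ΔP = 7.8. Midpoints: P̄ = 21.60, Q̄ = 912.0.
ε = (ΔQ/ΔP)(P̄/Q̄) = (-976/7.8)(21.60/912.0).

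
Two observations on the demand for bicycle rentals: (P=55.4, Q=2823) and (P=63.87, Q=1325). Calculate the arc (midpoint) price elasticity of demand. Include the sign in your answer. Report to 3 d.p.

ΔQ = 1325 − 2823 = -1498; ΔP = 63.87 − 55.4 = 8.47.
Midpoints: P̄ = 59.63, Q̄ = 2074.0.
ε = (ΔQ/ΔP)(P̄/Q̄) = (-1498/8.47)(59.63/2074.0).

-5.085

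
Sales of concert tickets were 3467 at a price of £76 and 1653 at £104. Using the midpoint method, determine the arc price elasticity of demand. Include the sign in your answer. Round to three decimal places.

-2.278

ΔQ = 1653 − 3467 = -1814; ΔP = 104 − 76 = 28.
Midpoints: P̄ = 90.00, Q̄ = 2560.0.
ε = (ΔQ/ΔP)(P̄/Q̄) = (-1814/28)(90.00/2560.0).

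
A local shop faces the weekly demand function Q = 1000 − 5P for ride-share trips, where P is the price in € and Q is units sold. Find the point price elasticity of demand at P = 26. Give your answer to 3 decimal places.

At P = 26, Q = 870.
dQ/dP = −5.
ε = (dQ/dP)(P/Q) = (-5)(26/870).

-0.149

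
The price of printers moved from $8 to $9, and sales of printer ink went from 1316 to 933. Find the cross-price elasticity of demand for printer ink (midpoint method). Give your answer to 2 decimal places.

-2.90

ΔQ_x = 933 − 1316 = -383; ΔP_y = 9 − 8 = 1.
Midpoints: P̄_y = 8.50, Q̄_x = 1124.5.
ε_xy = (ΔQ_x/ΔP_y)(P̄_y/Q̄_x) = (-383/1)(8.50/1124.5).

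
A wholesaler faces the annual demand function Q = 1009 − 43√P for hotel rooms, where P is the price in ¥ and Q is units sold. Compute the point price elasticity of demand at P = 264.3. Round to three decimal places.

At P = 264.3, Q = 309.936.
dQ/dP = −43/(2√P) = -1.322.
ε = (dQ/dP)(P/Q) = (-1.322)(264.3/309.936).
|ε| > 1, so demand is elastic at this price.

-1.128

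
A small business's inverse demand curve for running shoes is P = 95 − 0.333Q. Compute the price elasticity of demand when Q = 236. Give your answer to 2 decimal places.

At Q = 236, P = 95 − 0.333(236) = 16.41.
dP/dQ = −0.333, so dQ/dP = 1/(−0.333) = -3.003.
ε = (dQ/dP)(P/Q) = (-3.003)(16.41/236).

-0.21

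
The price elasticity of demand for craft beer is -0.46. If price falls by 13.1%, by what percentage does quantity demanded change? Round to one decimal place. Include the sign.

6.0%

%ΔQ ≈ ε × %ΔP = (-0.46)(-13.1%) = 6.03%.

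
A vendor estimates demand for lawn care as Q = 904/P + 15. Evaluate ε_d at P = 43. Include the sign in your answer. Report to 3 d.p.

At P = 43, Q = 36.023.
dQ/dP = −904/P² = -0.489.
ε = (dQ/dP)(P/Q) = (-0.489)(43/36.023).

-0.584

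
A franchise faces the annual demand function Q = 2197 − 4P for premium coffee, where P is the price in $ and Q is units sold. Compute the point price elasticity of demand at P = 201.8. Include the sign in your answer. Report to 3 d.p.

-0.581

At P = 201.8, Q = 1389.800.
dQ/dP = −4.
ε = (dQ/dP)(P/Q) = (-4)(201.8/1389.800).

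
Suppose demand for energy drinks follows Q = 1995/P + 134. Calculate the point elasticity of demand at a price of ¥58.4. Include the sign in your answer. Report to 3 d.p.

At P = 58.4, Q = 168.161.
dQ/dP = −1995/P² = -0.585.
ε = (dQ/dP)(P/Q) = (-0.585)(58.4/168.161).

-0.203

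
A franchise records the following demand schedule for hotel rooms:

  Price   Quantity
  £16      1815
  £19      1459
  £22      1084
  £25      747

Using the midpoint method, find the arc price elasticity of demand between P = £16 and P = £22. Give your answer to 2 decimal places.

-1.60

At P = 16, Q = 1815; at P = 22, Q = 1084.
ΔQ = -731, ΔP = 6. Midpoints: P̄ = 19.00, Q̄ = 1449.5.
ε = (ΔQ/ΔP)(P̄/Q̄) = (-731/6)(19.00/1449.5).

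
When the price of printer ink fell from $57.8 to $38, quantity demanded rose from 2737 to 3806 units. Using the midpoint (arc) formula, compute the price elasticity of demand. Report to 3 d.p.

-0.790

ΔQ = 3806 − 2737 = 1069; ΔP = 38 − 57.8 = -19.8.
Midpoints: P̄ = 47.90, Q̄ = 3271.5.
ε = (ΔQ/ΔP)(P̄/Q̄) = (1069/-19.8)(47.90/3271.5).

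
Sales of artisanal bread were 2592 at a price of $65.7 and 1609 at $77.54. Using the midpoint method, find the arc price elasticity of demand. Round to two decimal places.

ΔQ = 1609 − 2592 = -983; ΔP = 77.54 − 65.7 = 11.84.
Midpoints: P̄ = 71.62, Q̄ = 2100.5.
ε = (ΔQ/ΔP)(P̄/Q̄) = (-983/11.84)(71.62/2100.5).

-2.83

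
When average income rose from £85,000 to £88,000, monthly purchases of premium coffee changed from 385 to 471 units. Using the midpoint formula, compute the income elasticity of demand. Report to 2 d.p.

5.79

ΔQ = 86, ΔI = 3000. Midpoints: Ī = 86,500, Q̄ = 428.0.
ε_I = (ΔQ/ΔI)(Ī/Q̄) = (86/3000)(86500/428.0).
ε_I > 0, so the good is normal.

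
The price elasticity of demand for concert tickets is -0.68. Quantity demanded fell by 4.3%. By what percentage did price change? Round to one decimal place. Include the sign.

%ΔP ≈ %ΔQ / ε = (-4.3%)/(-0.68) = 6.32%.

6.3%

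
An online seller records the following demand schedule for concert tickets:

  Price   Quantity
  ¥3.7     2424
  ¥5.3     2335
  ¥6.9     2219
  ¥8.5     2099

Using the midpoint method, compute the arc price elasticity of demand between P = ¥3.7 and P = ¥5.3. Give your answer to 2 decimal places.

At P = 3.7, Q = 2424; at P = 5.3, Q = 2335.
ΔQ = -89, ΔP = 1.6. Midpoints: P̄ = 4.50, Q̄ = 2379.5.
ε = (ΔQ/ΔP)(P̄/Q̄) = (-89/1.6)(4.50/2379.5).

-0.11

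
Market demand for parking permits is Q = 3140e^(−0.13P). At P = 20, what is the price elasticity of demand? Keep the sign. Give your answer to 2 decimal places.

-2.60

At P = 20, Q = 233.219.
dQ/dP = −0.13·3140e^(−0.13P) = −0.13Q = -30.318.
ε = (dQ/dP)(P/Q) = (-30.318)(20/233.219).
|ε| > 1, so demand is elastic at this price.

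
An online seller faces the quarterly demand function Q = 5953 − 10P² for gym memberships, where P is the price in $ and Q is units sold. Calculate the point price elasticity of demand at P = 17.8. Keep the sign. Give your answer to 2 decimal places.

-2.28

At P = 17.8, Q = 2784.600.
dQ/dP = −20P = -356.
ε = (dQ/dP)(P/Q) = (-356)(17.8/2784.600).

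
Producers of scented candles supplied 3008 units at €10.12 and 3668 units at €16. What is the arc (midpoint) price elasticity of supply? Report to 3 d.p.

0.439

ΔQ = 3668 − 3008 = 660; ΔP = 16 − 10.12 = 5.88.
Midpoints: P̄ = 13.06, Q̄ = 3338.0.
ε_s = (ΔQ/ΔP)(P̄/Q̄) = (660/5.88)(13.06/3338.0).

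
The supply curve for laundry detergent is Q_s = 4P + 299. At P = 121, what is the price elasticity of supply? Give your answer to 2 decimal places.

0.62

At P = 121, Q_s = 783.
dQ_s/dP = 4.
ε_s = (dQ_s/dP)(P/Q_s) = (4)(121/783).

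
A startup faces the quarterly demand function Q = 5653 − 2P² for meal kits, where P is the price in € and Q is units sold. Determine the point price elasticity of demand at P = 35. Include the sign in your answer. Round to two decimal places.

At P = 35, Q = 3203.
dQ/dP = −4P = -140.
ε = (dQ/dP)(P/Q) = (-140)(35/3203).

-1.53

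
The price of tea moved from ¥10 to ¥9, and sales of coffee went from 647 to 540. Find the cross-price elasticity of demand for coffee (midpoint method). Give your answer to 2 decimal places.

1.71

ΔQ_x = 540 − 647 = -107; ΔP_y = 9 − 10 = -1.
Midpoints: P̄_y = 9.50, Q̄_x = 593.5.
ε_xy = (ΔQ_x/ΔP_y)(P̄_y/Q̄_x) = (-107/-1)(9.50/593.5).
ε_xy > 0, so the goods are substitutes.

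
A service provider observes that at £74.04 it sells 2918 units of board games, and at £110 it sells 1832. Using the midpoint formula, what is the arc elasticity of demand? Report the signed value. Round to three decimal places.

ΔQ = 1832 − 2918 = -1086; ΔP = 110 − 74.04 = 35.96.
Midpoints: P̄ = 92.02, Q̄ = 2375.0.
ε = (ΔQ/ΔP)(P̄/Q̄) = (-1086/35.96)(92.02/2375.0).

-1.170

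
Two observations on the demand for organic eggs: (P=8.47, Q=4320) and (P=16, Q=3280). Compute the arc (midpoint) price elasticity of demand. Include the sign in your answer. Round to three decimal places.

ΔQ = 3280 − 4320 = -1040; ΔP = 16 − 8.47 = 7.53.
Midpoints: P̄ = 12.23, Q̄ = 3800.0.
ε = (ΔQ/ΔP)(P̄/Q̄) = (-1040/7.53)(12.23/3800.0).

-0.445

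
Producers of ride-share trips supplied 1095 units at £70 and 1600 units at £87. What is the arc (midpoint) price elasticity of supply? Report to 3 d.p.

ΔQ = 1600 − 1095 = 505; ΔP = 87 − 70 = 17.
Midpoints: P̄ = 78.50, Q̄ = 1347.5.
ε_s = (ΔQ/ΔP)(P̄/Q̄) = (505/17)(78.50/1347.5).

1.731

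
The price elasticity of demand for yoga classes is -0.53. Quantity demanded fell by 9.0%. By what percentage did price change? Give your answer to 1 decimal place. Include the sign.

%ΔP ≈ %ΔQ / ε = (-9.0%)/(-0.53) = 16.98%.

17.0%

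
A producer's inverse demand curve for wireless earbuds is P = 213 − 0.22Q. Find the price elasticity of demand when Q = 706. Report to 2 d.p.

-0.37

At Q = 706, P = 213 − 0.22(706) = 57.68.
dP/dQ = −0.22, so dQ/dP = 1/(−0.22) = -4.545.
ε = (dQ/dP)(P/Q) = (-4.545)(57.68/706).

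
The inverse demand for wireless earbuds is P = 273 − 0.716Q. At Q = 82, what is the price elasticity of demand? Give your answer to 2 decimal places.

-3.65

At Q = 82, P = 273 − 0.716(82) = 214.29.
dP/dQ = −0.716, so dQ/dP = 1/(−0.716) = -1.397.
ε = (dQ/dP)(P/Q) = (-1.397)(214.29/82).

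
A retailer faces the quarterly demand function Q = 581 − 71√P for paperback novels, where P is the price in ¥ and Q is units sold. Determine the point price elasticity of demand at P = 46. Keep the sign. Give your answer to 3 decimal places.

At P = 46, Q = 99.455.
dQ/dP = −71/(2√P) = -5.234.
ε = (dQ/dP)(P/Q) = (-5.234)(46/99.455).

-2.421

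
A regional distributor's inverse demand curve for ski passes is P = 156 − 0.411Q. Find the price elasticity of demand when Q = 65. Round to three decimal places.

At Q = 65, P = 156 − 0.411(65) = 129.28.
dP/dQ = −0.411, so dQ/dP = 1/(−0.411) = -2.433.
ε = (dQ/dP)(P/Q) = (-2.433)(129.28/65).

-4.839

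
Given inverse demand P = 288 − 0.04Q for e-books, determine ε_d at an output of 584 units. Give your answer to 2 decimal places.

-11.33

At Q = 584, P = 288 − 0.04(584) = 264.64.
dP/dQ = −0.04, so dQ/dP = 1/(−0.04) = -25.000.
ε = (dQ/dP)(P/Q) = (-25.000)(264.64/584).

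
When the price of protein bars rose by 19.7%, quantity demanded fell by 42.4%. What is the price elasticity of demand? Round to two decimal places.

-2.15

ε = %ΔQ / %ΔP = (-42.4)/(19.7) = -2.152.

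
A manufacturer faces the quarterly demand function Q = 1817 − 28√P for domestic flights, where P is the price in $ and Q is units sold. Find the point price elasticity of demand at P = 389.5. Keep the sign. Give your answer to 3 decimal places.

-0.219

At P = 389.5, Q = 1264.399.
dQ/dP = −28/(2√P) = -0.709.
ε = (dQ/dP)(P/Q) = (-0.709)(389.5/1264.399).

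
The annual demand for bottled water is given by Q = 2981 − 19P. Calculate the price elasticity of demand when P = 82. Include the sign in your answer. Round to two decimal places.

At P = 82, Q = 1423.
dQ/dP = −19.
ε = (dQ/dP)(P/Q) = (-19)(82/1423).

-1.09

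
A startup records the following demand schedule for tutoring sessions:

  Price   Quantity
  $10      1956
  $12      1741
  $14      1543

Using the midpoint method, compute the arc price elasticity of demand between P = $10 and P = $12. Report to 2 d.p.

At P = 10, Q = 1956; at P = 12, Q = 1741.
ΔQ = -215, ΔP = 2. Midpoints: P̄ = 11.00, Q̄ = 1848.5.
ε = (ΔQ/ΔP)(P̄/Q̄) = (-215/2)(11.00/1848.5).

-0.64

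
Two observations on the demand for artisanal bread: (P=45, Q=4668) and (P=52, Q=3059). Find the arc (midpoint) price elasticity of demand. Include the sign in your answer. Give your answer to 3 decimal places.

-2.885

ΔQ = 3059 − 4668 = -1609; ΔP = 52 − 45 = 7.
Midpoints: P̄ = 48.50, Q̄ = 3863.5.
ε = (ΔQ/ΔP)(P̄/Q̄) = (-1609/7)(48.50/3863.5).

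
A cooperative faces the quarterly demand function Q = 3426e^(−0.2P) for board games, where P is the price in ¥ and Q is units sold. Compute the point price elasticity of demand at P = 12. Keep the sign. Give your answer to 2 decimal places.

-2.40

At P = 12, Q = 310.800.
dQ/dP = −0.2·3426e^(−0.2P) = −0.2Q = -62.160.
ε = (dQ/dP)(P/Q) = (-62.160)(12/310.800).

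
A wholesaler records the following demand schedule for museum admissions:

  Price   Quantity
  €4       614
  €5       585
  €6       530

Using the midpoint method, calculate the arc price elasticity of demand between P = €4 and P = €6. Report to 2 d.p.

-0.37

At P = 4, Q = 614; at P = 6, Q = 530.
ΔQ = -84, ΔP = 2. Midpoints: P̄ = 5.00, Q̄ = 572.0.
ε = (ΔQ/ΔP)(P̄/Q̄) = (-84/2)(5.00/572.0).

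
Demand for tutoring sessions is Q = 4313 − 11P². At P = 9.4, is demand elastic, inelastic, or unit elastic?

inelastic

Q = 3341.040, dQ/dP = -206.800.
ε = (dQ/dP)(P/Q) ≈ -0.582.
|ε| = 0.58 < 1.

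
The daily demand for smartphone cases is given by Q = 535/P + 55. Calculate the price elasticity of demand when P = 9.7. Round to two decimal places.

At P = 9.7, Q = 110.155.
dQ/dP = −535/P² = -5.686.
ε = (dQ/dP)(P/Q) = (-5.686)(9.7/110.155).
|ε| < 1, so demand is inelastic at this price.

-0.50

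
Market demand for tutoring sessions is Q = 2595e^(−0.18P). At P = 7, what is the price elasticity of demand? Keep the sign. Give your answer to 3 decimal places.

At P = 7, Q = 736.082.
dQ/dP = −0.18·2595e^(−0.18P) = −0.18Q = -132.495.
ε = (dQ/dP)(P/Q) = (-132.495)(7/736.082).

-1.260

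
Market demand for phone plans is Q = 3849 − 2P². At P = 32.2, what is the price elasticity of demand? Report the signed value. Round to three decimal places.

-2.336

At P = 32.2, Q = 1775.320.
dQ/dP = −4P = -128.800.
ε = (dQ/dP)(P/Q) = (-128.800)(32.2/1775.320).
|ε| > 1, so demand is elastic at this price.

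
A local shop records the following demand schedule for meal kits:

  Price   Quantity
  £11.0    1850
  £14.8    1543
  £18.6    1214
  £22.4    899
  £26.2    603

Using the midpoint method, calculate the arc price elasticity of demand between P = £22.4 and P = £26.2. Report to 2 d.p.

At P = 22.4, Q = 899; at P = 26.2, Q = 603.
ΔQ = -296, ΔP = 3.8. Midpoints: P̄ = 24.30, Q̄ = 751.0.
ε = (ΔQ/ΔP)(P̄/Q̄) = (-296/3.8)(24.30/751.0).

-2.52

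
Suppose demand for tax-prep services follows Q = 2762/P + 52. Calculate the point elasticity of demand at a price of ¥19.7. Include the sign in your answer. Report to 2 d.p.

At P = 19.7, Q = 192.203.
dQ/dP = −2762/P² = -7.117.
ε = (dQ/dP)(P/Q) = (-7.117)(19.7/192.203).
|ε| < 1, so demand is inelastic at this price.

-0.73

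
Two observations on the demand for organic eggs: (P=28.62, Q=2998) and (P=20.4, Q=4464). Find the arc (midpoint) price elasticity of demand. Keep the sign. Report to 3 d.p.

-1.172

ΔQ = 4464 − 2998 = 1466; ΔP = 20.4 − 28.62 = -8.22.
Midpoints: P̄ = 24.51, Q̄ = 3731.0.
ε = (ΔQ/ΔP)(P̄/Q̄) = (1466/-8.22)(24.51/3731.0).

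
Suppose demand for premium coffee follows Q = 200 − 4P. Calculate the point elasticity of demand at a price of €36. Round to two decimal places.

-2.57

At P = 36, Q = 56.
dQ/dP = −4.
ε = (dQ/dP)(P/Q) = (-4)(36/56).
|ε| > 1, so demand is elastic at this price.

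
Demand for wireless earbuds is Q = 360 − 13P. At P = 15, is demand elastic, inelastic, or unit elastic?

Q = 165, dQ/dP = -13.
ε = (dQ/dP)(P/Q) ≈ -1.182.
|ε| = 1.18 > 1.

elastic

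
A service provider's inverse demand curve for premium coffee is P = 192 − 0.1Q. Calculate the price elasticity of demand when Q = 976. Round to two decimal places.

At Q = 976, P = 192 − 0.1(976) = 94.40.
dP/dQ = −0.1, so dQ/dP = 1/(−0.1) = -10.000.
ε = (dQ/dP)(P/Q) = (-10.000)(94.40/976).

-0.97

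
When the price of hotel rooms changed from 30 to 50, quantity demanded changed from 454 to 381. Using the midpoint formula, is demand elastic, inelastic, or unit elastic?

Arc ε ≈ -0.350.
|ε| = 0.35 < 1.

inelastic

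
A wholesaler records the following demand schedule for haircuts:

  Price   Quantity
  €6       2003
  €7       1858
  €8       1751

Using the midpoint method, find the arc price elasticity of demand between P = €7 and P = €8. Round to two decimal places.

At P = 7, Q = 1858; at P = 8, Q = 1751.
ΔQ = -107, ΔP = 1. Midpoints: P̄ = 7.50, Q̄ = 1804.5.
ε = (ΔQ/ΔP)(P̄/Q̄) = (-107/1)(7.50/1804.5).

-0.44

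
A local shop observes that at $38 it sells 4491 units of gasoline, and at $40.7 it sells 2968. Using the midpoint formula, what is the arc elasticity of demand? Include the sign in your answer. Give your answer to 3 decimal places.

-5.952

ΔQ = 2968 − 4491 = -1523; ΔP = 40.7 − 38 = 2.7.
Midpoints: P̄ = 39.35, Q̄ = 3729.5.
ε = (ΔQ/ΔP)(P̄/Q̄) = (-1523/2.7)(39.35/3729.5).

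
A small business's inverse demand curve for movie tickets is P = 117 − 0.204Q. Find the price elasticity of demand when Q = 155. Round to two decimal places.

At Q = 155, P = 117 − 0.204(155) = 85.38.
dP/dQ = −0.204, so dQ/dP = 1/(−0.204) = -4.902.
ε = (dQ/dP)(P/Q) = (-4.902)(85.38/155).

-2.70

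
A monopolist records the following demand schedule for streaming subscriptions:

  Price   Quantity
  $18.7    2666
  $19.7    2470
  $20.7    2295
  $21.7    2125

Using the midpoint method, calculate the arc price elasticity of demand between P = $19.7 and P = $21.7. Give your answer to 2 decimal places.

-1.55

At P = 19.7, Q = 2470; at P = 21.7, Q = 2125.
ΔQ = -345, ΔP = 2.0. Midpoints: P̄ = 20.70, Q̄ = 2297.5.
ε = (ΔQ/ΔP)(P̄/Q̄) = (-345/2.0)(20.70/2297.5).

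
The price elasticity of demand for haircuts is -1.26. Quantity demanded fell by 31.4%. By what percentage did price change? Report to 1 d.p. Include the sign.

24.9%

%ΔP ≈ %ΔQ / ε = (-31.4%)/(-1.26) = 24.92%.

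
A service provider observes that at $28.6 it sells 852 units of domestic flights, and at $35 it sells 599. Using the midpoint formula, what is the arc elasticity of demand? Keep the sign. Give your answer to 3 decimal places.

-1.733

ΔQ = 599 − 852 = -253; ΔP = 35 − 28.6 = 6.4.
Midpoints: P̄ = 31.80, Q̄ = 725.5.
ε = (ΔQ/ΔP)(P̄/Q̄) = (-253/6.4)(31.80/725.5).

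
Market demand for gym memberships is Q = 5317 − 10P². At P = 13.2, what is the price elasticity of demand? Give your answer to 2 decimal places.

At P = 13.2, Q = 3574.600.
dQ/dP = −20P = -264.
ε = (dQ/dP)(P/Q) = (-264)(13.2/3574.600).
|ε| < 1, so demand is inelastic at this price.

-0.97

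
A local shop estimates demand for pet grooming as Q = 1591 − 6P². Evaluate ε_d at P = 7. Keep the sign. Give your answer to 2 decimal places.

-0.45

At P = 7, Q = 1297.
dQ/dP = −12P = -84.
ε = (dQ/dP)(P/Q) = (-84)(7/1297).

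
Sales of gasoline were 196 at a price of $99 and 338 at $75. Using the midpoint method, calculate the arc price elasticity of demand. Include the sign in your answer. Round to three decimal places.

ΔQ = 338 − 196 = 142; ΔP = 75 − 99 = -24.
Midpoints: P̄ = 87.00, Q̄ = 267.0.
ε = (ΔQ/ΔP)(P̄/Q̄) = (142/-24)(87.00/267.0).

-1.928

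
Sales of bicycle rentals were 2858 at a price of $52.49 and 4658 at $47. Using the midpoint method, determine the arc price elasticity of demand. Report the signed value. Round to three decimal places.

ΔQ = 4658 − 2858 = 1800; ΔP = 47 − 52.49 = -5.49.
Midpoints: P̄ = 49.75, Q̄ = 3758.0.
ε = (ΔQ/ΔP)(P̄/Q̄) = (1800/-5.49)(49.75/3758.0).

-4.340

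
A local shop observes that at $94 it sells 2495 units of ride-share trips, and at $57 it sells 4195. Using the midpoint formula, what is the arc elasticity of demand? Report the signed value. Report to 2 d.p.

-1.04

ΔQ = 4195 − 2495 = 1700; ΔP = 57 − 94 = -37.
Midpoints: P̄ = 75.50, Q̄ = 3345.0.
ε = (ΔQ/ΔP)(P̄/Q̄) = (1700/-37)(75.50/3345.0).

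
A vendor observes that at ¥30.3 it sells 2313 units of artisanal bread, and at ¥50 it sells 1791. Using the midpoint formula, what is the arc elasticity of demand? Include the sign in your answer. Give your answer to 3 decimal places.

ΔQ = 1791 − 2313 = -522; ΔP = 50 − 30.3 = 19.7.
Midpoints: P̄ = 40.15, Q̄ = 2052.0.
ε = (ΔQ/ΔP)(P̄/Q̄) = (-522/19.7)(40.15/2052.0).

-0.518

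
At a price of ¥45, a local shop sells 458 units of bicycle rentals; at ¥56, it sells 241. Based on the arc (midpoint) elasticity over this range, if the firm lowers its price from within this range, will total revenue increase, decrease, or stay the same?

Arc ε = (-217/11)(50.50/349.5) ≈ -2.850.
|ε| = 2.85 > 1, so demand is elastic. A price cut therefore raises total revenue.

increase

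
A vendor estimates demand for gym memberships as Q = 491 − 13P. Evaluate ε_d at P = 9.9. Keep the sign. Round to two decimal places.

-0.36

At P = 9.9, Q = 362.300.
dQ/dP = −13.
ε = (dQ/dP)(P/Q) = (-13)(9.9/362.300).
|ε| < 1, so demand is inelastic at this price.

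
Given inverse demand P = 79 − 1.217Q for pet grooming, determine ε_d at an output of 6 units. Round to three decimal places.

At Q = 6, P = 79 − 1.217(6) = 71.70.
dP/dQ = −1.217, so dQ/dP = 1/(−1.217) = -0.822.
ε = (dQ/dP)(P/Q) = (-0.822)(71.70/6).

-9.819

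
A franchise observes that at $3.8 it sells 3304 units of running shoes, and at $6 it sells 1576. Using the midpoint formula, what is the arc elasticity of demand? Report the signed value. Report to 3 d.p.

-1.577

ΔQ = 1576 − 3304 = -1728; ΔP = 6 − 3.8 = 2.2.
Midpoints: P̄ = 4.90, Q̄ = 2440.0.
ε = (ΔQ/ΔP)(P̄/Q̄) = (-1728/2.2)(4.90/2440.0).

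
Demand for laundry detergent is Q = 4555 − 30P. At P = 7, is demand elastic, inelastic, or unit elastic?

inelastic

Q = 4345, dQ/dP = -30.
ε = (dQ/dP)(P/Q) ≈ -0.048.
|ε| = 0.05 < 1.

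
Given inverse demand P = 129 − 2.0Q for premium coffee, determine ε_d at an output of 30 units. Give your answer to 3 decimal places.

At Q = 30, P = 129 − 2.0(30) = 69.00.
dP/dQ = −2.0, so dQ/dP = 1/(−2.0) = -0.500.
ε = (dQ/dP)(P/Q) = (-0.500)(69.00/30).

-1.150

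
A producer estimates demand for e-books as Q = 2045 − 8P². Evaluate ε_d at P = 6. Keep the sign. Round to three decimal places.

-0.328

At P = 6, Q = 1757.
dQ/dP = −16P = -96.
ε = (dQ/dP)(P/Q) = (-96)(6/1757).
|ε| < 1, so demand is inelastic at this price.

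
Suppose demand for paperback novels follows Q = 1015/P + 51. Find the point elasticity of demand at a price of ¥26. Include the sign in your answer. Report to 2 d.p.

At P = 26, Q = 90.038.
dQ/dP = −1015/P² = -1.501.
ε = (dQ/dP)(P/Q) = (-1.501)(26/90.038).

-0.43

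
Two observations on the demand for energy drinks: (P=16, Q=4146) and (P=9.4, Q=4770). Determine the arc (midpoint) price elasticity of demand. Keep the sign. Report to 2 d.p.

-0.27

ΔQ = 4770 − 4146 = 624; ΔP = 9.4 − 16 = -6.6.
Midpoints: P̄ = 12.70, Q̄ = 4458.0.
ε = (ΔQ/ΔP)(P̄/Q̄) = (624/-6.6)(12.70/4458.0).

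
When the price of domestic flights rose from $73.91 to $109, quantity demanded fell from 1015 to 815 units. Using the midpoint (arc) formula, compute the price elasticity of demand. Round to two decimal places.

-0.57

ΔQ = 815 − 1015 = -200; ΔP = 109 − 73.91 = 35.09.
Midpoints: P̄ = 91.45, Q̄ = 915.0.
ε = (ΔQ/ΔP)(P̄/Q̄) = (-200/35.09)(91.45/915.0).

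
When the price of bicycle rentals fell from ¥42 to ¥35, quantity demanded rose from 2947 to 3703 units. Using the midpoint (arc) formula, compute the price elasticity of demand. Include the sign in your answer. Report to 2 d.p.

ΔQ = 3703 − 2947 = 756; ΔP = 35 − 42 = -7.
Midpoints: P̄ = 38.50, Q̄ = 3325.0.
ε = (ΔQ/ΔP)(P̄/Q̄) = (756/-7)(38.50/3325.0).

-1.25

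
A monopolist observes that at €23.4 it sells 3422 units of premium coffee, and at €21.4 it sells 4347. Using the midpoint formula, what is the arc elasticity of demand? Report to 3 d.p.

-2.667

ΔQ = 4347 − 3422 = 925; ΔP = 21.4 − 23.4 = -2.
Midpoints: P̄ = 22.40, Q̄ = 3884.5.
ε = (ΔQ/ΔP)(P̄/Q̄) = (925/-2)(22.40/3884.5).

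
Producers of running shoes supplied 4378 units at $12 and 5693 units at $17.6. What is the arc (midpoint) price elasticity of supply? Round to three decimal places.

0.690

ΔQ = 5693 − 4378 = 1315; ΔP = 17.6 − 12 = 5.6.
Midpoints: P̄ = 14.80, Q̄ = 5035.5.
ε_s = (ΔQ/ΔP)(P̄/Q̄) = (1315/5.6)(14.80/5035.5).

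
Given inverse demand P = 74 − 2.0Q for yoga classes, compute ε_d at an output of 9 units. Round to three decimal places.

-3.111

At Q = 9, P = 74 − 2.0(9) = 56.00.
dP/dQ = −2.0, so dQ/dP = 1/(−2.0) = -0.500.
ε = (dQ/dP)(P/Q) = (-0.500)(56.00/9).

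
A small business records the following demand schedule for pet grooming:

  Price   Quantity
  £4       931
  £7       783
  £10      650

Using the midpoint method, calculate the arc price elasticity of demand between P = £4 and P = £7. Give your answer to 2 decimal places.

At P = 4, Q = 931; at P = 7, Q = 783.
ΔQ = -148, ΔP = 3. Midpoints: P̄ = 5.50, Q̄ = 857.0.
ε = (ΔQ/ΔP)(P̄/Q̄) = (-148/3)(5.50/857.0).

-0.32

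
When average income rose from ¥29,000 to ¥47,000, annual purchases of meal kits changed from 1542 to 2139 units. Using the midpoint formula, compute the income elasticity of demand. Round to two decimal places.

0.68

ΔQ = 597, ΔI = 18000. Midpoints: Ī = 38,000, Q̄ = 1840.5.
ε_I = (ΔQ/ΔI)(Ī/Q̄) = (597/18000)(38000/1840.5).
ε_I > 0, so the good is normal.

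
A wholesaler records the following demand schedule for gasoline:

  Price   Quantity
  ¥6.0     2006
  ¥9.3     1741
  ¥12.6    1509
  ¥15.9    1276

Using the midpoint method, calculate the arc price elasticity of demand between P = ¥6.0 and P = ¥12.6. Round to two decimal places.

-0.40

At P = 6.0, Q = 2006; at P = 12.6, Q = 1509.
ΔQ = -497, ΔP = 6.6. Midpoints: P̄ = 9.30, Q̄ = 1757.5.
ε = (ΔQ/ΔP)(P̄/Q̄) = (-497/6.6)(9.30/1757.5).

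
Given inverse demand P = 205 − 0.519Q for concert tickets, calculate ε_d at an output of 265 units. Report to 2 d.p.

At Q = 265, P = 205 − 0.519(265) = 67.47.
dP/dQ = −0.519, so dQ/dP = 1/(−0.519) = -1.927.
ε = (dQ/dP)(P/Q) = (-1.927)(67.47/265).

-0.49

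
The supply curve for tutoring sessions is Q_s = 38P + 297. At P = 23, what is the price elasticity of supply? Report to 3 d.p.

At P = 23, Q_s = 1171.
dQ_s/dP = 38.
ε_s = (dQ_s/dP)(P/Q_s) = (38)(23/1171).

0.746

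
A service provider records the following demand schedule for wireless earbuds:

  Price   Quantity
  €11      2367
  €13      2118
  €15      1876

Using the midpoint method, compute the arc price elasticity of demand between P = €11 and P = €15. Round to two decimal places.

At P = 11, Q = 2367; at P = 15, Q = 1876.
ΔQ = -491, ΔP = 4. Midpoints: P̄ = 13.00, Q̄ = 2121.5.
ε = (ΔQ/ΔP)(P̄/Q̄) = (-491/4)(13.00/2121.5).

-0.75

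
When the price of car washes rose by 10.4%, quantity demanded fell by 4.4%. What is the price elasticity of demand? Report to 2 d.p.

-0.42

ε = %ΔQ / %ΔP = (-4.4)/(10.4) = -0.423.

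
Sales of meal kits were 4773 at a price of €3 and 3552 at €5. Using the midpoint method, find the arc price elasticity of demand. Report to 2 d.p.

-0.59

ΔQ = 3552 − 4773 = -1221; ΔP = 5 − 3 = 2.
Midpoints: P̄ = 4.00, Q̄ = 4162.5.
ε = (ΔQ/ΔP)(P̄/Q̄) = (-1221/2)(4.00/4162.5).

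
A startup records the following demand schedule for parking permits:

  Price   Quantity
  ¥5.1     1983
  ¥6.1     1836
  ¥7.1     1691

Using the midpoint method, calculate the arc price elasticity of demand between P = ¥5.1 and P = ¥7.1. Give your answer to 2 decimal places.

At P = 5.1, Q = 1983; at P = 7.1, Q = 1691.
ΔQ = -292, ΔP = 2.0. Midpoints: P̄ = 6.10, Q̄ = 1837.0.
ε = (ΔQ/ΔP)(P̄/Q̄) = (-292/2.0)(6.10/1837.0).

-0.48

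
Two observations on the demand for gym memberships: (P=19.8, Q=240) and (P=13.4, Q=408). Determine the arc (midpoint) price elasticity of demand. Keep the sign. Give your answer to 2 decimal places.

ΔQ = 408 − 240 = 168; ΔP = 13.4 − 19.8 = -6.4.
Midpoints: P̄ = 16.60, Q̄ = 324.0.
ε = (ΔQ/ΔP)(P̄/Q̄) = (168/-6.4)(16.60/324.0).

-1.34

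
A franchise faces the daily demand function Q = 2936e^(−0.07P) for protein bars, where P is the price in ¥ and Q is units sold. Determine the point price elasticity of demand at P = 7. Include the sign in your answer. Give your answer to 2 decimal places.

-0.49

At P = 7, Q = 1798.671.
dQ/dP = −0.07·2936e^(−0.07P) = −0.07Q = -125.907.
ε = (dQ/dP)(P/Q) = (-125.907)(7/1798.671).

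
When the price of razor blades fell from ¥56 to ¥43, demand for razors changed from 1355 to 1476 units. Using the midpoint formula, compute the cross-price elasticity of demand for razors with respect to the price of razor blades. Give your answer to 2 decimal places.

ΔQ_x = 1476 − 1355 = 121; ΔP_y = 43 − 56 = -13.
Midpoints: P̄_y = 49.50, Q̄_x = 1415.5.
ε_xy = (ΔQ_x/ΔP_y)(P̄_y/Q̄_x) = (121/-13)(49.50/1415.5).
ε_xy < 0, so the goods are complements.

-0.33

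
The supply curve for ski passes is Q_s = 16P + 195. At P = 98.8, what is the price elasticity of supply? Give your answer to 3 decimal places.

At P = 98.8, Q_s = 1775.80.
dQ_s/dP = 16.
ε_s = (dQ_s/dP)(P/Q_s) = (16)(98.8/1775.80).

0.890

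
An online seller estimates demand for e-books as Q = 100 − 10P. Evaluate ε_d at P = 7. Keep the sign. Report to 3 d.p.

At P = 7, Q = 30.
dQ/dP = −10.
ε = (dQ/dP)(P/Q) = (-10)(7/30).
|ε| > 1, so demand is elastic at this price.

-2.333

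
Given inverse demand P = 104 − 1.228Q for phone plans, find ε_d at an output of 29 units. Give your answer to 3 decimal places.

At Q = 29, P = 104 − 1.228(29) = 68.39.
dP/dQ = −1.228, so dQ/dP = 1/(−1.228) = -0.814.
ε = (dQ/dP)(P/Q) = (-0.814)(68.39/29).

-1.920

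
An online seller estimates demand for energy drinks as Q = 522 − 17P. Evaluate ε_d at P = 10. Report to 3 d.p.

At P = 10, Q = 352.
dQ/dP = −17.
ε = (dQ/dP)(P/Q) = (-17)(10/352).
|ε| < 1, so demand is inelastic at this price.

-0.483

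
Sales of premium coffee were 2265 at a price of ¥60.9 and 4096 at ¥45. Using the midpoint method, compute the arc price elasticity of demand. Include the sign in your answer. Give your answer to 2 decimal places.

ΔQ = 4096 − 2265 = 1831; ΔP = 45 − 60.9 = -15.9.
Midpoints: P̄ = 52.95, Q̄ = 3180.5.
ε = (ΔQ/ΔP)(P̄/Q̄) = (1831/-15.9)(52.95/3180.5).

-1.92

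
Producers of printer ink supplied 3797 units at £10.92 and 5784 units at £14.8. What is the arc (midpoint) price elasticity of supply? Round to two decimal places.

ΔQ = 5784 − 3797 = 1987; ΔP = 14.8 − 10.92 = 3.88.
Midpoints: P̄ = 12.86, Q̄ = 4790.5.
ε_s = (ΔQ/ΔP)(P̄/Q̄) = (1987/3.88)(12.86/4790.5).

1.37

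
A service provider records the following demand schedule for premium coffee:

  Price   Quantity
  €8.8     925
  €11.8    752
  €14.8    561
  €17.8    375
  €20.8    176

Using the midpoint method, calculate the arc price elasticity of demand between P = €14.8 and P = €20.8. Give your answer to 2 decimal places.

-3.10

At P = 14.8, Q = 561; at P = 20.8, Q = 176.
ΔQ = -385, ΔP = 6.0. Midpoints: P̄ = 17.80, Q̄ = 368.5.
ε = (ΔQ/ΔP)(P̄/Q̄) = (-385/6.0)(17.80/368.5).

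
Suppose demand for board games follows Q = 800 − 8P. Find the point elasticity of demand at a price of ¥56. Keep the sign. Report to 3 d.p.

-1.273

At P = 56, Q = 352.
dQ/dP = −8.
ε = (dQ/dP)(P/Q) = (-8)(56/352).
|ε| > 1, so demand is elastic at this price.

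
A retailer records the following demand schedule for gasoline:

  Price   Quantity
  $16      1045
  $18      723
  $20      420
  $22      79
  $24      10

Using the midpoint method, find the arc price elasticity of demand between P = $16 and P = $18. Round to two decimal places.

-3.10

At P = 16, Q = 1045; at P = 18, Q = 723.
ΔQ = -322, ΔP = 2. Midpoints: P̄ = 17.00, Q̄ = 884.0.
ε = (ΔQ/ΔP)(P̄/Q̄) = (-322/2)(17.00/884.0).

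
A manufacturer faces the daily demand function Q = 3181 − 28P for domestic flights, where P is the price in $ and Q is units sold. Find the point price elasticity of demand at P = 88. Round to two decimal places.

At P = 88, Q = 717.
dQ/dP = −28.
ε = (dQ/dP)(P/Q) = (-28)(88/717).

-3.44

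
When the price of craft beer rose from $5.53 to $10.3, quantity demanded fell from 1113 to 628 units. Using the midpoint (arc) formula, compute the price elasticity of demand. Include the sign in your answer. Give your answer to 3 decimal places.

ΔQ = 628 − 1113 = -485; ΔP = 10.3 − 5.53 = 4.77.
Midpoints: P̄ = 7.92, Q̄ = 870.5.
ε = (ΔQ/ΔP)(P̄/Q̄) = (-485/4.77)(7.92/870.5).

-0.924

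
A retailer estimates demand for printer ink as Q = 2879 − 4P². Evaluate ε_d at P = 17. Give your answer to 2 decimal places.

-1.34

At P = 17, Q = 1723.
dQ/dP = −8P = -136.
ε = (dQ/dP)(P/Q) = (-136)(17/1723).
|ε| > 1, so demand is elastic at this price.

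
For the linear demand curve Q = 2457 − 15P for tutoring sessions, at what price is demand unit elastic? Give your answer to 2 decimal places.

81.90

For linear demand Q = a − bP, ε = −bP/(a − bP). |ε| = 1 when bP = a − bP, i.e. P = a/(2b).
P = 2457/(2·15) = 2457/30 = 81.9000.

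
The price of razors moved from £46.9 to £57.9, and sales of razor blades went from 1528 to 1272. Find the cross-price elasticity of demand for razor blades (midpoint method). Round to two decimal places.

ΔQ_x = 1272 − 1528 = -256; ΔP_y = 57.9 − 46.9 = 11.
Midpoints: P̄_y = 52.40, Q̄_x = 1400.0.
ε_xy = (ΔQ_x/ΔP_y)(P̄_y/Q̄_x) = (-256/11)(52.40/1400.0).

-0.87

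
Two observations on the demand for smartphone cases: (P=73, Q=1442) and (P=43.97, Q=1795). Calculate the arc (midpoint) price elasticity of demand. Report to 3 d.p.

ΔQ = 1795 − 1442 = 353; ΔP = 43.97 − 73 = -29.03.
Midpoints: P̄ = 58.48, Q̄ = 1618.5.
ε = (ΔQ/ΔP)(P̄/Q̄) = (353/-29.03)(58.48/1618.5).

-0.439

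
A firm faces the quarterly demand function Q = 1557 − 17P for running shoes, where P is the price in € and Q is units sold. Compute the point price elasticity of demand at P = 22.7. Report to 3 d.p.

At P = 22.7, Q = 1171.100.
dQ/dP = −17.
ε = (dQ/dP)(P/Q) = (-17)(22.7/1171.100).
|ε| < 1, so demand is inelastic at this price.

-0.330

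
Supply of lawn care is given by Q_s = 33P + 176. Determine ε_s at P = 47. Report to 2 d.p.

0.90

At P = 47, Q_s = 1727.
dQ_s/dP = 33.
ε_s = (dQ_s/dP)(P/Q_s) = (33)(47/1727).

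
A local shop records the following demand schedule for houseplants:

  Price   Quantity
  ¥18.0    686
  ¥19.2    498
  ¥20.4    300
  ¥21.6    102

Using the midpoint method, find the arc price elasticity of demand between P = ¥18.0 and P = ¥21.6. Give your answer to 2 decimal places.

At P = 18.0, Q = 686; at P = 21.6, Q = 102.
ΔQ = -584, ΔP = 3.6. Midpoints: P̄ = 19.80, Q̄ = 394.0.
ε = (ΔQ/ΔP)(P̄/Q̄) = (-584/3.6)(19.80/394.0).

-8.15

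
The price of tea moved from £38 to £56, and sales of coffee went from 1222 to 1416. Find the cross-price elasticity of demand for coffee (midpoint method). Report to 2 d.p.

0.38

ΔQ_x = 1416 − 1222 = 194; ΔP_y = 56 − 38 = 18.
Midpoints: P̄_y = 47.00, Q̄_x = 1319.0.
ε_xy = (ΔQ_x/ΔP_y)(P̄_y/Q̄_x) = (194/18)(47.00/1319.0).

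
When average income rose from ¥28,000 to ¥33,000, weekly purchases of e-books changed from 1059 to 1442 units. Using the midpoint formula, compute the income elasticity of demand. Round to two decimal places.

ΔQ = 383, ΔI = 5000. Midpoints: Ī = 30,500, Q̄ = 1250.5.
ε_I = (ΔQ/ΔI)(Ī/Q̄) = (383/5000)(30500/1250.5).
ε_I > 0, so the good is normal.

1.87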